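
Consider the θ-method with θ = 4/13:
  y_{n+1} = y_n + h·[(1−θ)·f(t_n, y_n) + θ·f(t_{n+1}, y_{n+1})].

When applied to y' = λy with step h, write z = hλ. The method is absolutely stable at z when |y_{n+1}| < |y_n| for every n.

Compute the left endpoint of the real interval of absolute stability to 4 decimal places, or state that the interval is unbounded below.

z* = -5.2000.

On y'=λy, z=hλ:
  y_{n+1} = y_n + z·[9/13·y_n + 4/13·y_{n+1}] ⇒ (1 − 4/13z)y_{n+1} = (1 + 9/13z)y_n
  Hence R(z) = (1 + 9/13z)/(1 − 4/13z).

Boundary: |R(x)|=1, x<0.
x=-1.12: |R|=0.1670
R=−1: 1+9/13x = −1+4/13x ⇒ -5/13x=2 ⇒ x=2/(-5/13)=-5.2000
Confirm numerically:
  x=-4.346: |R|=0.85947 <1
  x=-3.229: |R|=0.61973 <1
  x=-2.986: |R|=0.55621 <1
  x=-2.588: |R|=0.44073 <1
  x=-5.773: |R|=1.07938 >1
  x=-5.613: |R|=1.05825 >1
So |R|<1 on (-5.2000, 0).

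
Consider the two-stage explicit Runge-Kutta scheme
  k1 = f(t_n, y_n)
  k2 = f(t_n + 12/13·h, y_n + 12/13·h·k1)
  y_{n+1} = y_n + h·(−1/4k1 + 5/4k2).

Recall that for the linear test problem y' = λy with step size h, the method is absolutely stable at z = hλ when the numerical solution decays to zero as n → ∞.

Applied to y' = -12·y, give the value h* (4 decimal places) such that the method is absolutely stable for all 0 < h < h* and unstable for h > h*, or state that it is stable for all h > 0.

Test eqn y'=λy, z=hλ:
  k1=λy_n ⇒ h·k1=z·y_n;  k2=λ(1+12/13z)y_n ⇒ h·k2=z(1+12/13z)y_n
  y_{n+1}/y_n = 1 − 1/4z + 5/4z(1+12/13z) = 1 + z + 15/13z²
  so R(z) = 1 + z + 15/13z².

Boundary: |R(x)|=1, x<0.
x=-0.39: |R|=0.7855
R=1: x+15/13x²=0 ⇒ x=−13/15=-0.8667; min R=1−1/(4·15/13)=0.7833>−1
Confirm numerically:
  x=-0.840: |R|=0.97415 <1
  x=-0.529: |R|=0.79389 <1
  x=-0.496: |R|=0.78786 <1
  x=-1.452: |R|=1.98066 >1
  x=-1.255: |R|=1.56234 >1
  x=-1.254: |R|=1.56044 >1
Interval (-0.8667, 0).

(-0.8667,0); λ=-12 ⇒ h* = (13/15)/12 = 0.0722.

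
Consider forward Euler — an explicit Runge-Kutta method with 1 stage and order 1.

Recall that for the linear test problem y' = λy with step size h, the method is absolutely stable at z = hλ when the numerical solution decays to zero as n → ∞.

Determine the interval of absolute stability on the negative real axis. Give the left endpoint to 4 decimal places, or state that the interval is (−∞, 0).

(-2.0000, 0).

On y'=λy, z=hλ:
  order 1, 1-stage ⇒ R(z)=1+z
  (e.g. R(-0.58)=0.42000, |R|=0.42000)

Need |R(x)|<1, x<0.
x=-0.58: |R|=0.4200
|R(-2.01)|=1.0100 |R(-1.82)|=0.8200 |R(-1.28)|=0.2800
Bisect:
  x_lo=-2.7210 |R|=1.7210  x_hi=-0.1760 |R|=0.8240
  mid=-1.44847 |R|=0.44847 →hi
  mid=-2.08471 |R|=1.08471 →lo
  mid=-1.76659 |R|=0.76659 →hi
  mid=-1.92565 |R|=0.92565 →hi
  mid=-2.00518 |R|=1.00518 →lo
  mid=-1.96542 |R|=0.96542 →hi
  mid=-1.98530 |R|=0.98530 →hi
  ...
  [-2.00006,-1.99990] ⇒ x*=-2.0000
Interval (-2.0000, 0).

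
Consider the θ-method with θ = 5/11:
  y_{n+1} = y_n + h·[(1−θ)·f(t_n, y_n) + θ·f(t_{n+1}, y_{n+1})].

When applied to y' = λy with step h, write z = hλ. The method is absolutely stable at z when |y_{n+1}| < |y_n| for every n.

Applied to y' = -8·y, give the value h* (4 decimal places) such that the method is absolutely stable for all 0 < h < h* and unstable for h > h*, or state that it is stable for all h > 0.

Set f=λy, z=hλ:
  y_{n+1} = y_n + z·[6/11·y_n + 5/11·y_{n+1}] ⇒ (1 − 5/11z)y_{n+1} = (1 + 6/11z)y_n
  R(z) = (1 + 6/11z)/(1 − 5/11z).

Boundary: |R(x)|=1, x<0.
x=-0.46: |R|=0.6195
R=−1: 1+6/11x = −1+5/11x ⇒ -1/11x=2 ⇒ x=2/(-1/11)=-22.0000
Confirm numerically:
  x=-21.526: |R|=0.99600 <1
  x=-20.790: |R|=0.98947 <1
  x=-10.707: |R|=0.82501 <1
  x=-10.298: |R|=0.81274 <1
  x=-22.476: |R|=1.00386 >1
  x=-22.430: |R|=1.00349 >1
  x=-22.333: |R|=1.00271 >1
Interval (-22.0000, 0).

(-22.0000,0); λ=-8 ⇒ h* = (22)/8 = 2.7500.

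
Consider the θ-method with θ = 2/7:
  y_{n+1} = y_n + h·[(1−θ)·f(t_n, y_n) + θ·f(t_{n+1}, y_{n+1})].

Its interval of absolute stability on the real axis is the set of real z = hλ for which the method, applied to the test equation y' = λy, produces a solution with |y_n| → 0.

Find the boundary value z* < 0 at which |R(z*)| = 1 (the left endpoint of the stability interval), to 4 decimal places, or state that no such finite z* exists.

On y'=λy, z=hλ:
  y_{n+1} = y_n + z·[5/7·y_n + 2/7·y_{n+1}] ⇒ (1 − 2/7z)y_{n+1} = (1 + 5/7z)y_n
  R(z) = (1 + 5/7z)/(1 − 2/7z).

Find x<0 with |R(x)|<1.
x=-1.42: |R|=0.0102
R=−1: 1+5/7x = −1+2/7x ⇒ -3/7x=2 ⇒ x=2/(-3/7)=-4.6667
Confirm numerically:
  x=-4.519: |R|=0.97238 <1
  x=-3.577: |R|=0.76904 <1
  x=-1.967: |R|=0.25928 <1
  x=-5.139: |R|=1.08201 >1
  x=-4.846: |R|=1.03223 >1
  x=-4.719: |R|=1.00955 >1
So |R|<1 on (-4.6667, 0).

z* = -4.6667.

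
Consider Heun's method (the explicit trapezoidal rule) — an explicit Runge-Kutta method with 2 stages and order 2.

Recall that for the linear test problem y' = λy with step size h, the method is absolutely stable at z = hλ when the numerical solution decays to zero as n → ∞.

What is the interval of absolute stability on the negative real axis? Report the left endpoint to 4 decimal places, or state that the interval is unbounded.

Test eqn y'=λy, z=hλ:
  order 2, 2-stage ⇒ R(z)=1+z+z^2/2
  (e.g. R(-0.95)=0.50125, |R|=0.50125)

Find x<0 with |R(x)|<1.
x=-0.95: |R|=0.5012
|R(-2.37)|=1.4385 |R(-1.29)|=0.5421 |R(-0.5)|=0.6250
Bisect:
  x_lo=-2.3699 |R|=1.4384  x_hi=-0.2602 |R|=0.7737
  mid=-1.31506 |R|=0.54963 →hi
  mid=-1.84250 |R|=0.85490 →hi
  mid=-2.10622 |R|=1.11187 →lo
  mid=-1.97436 |R|=0.97469 →hi
  mid=-2.04029 |R|=1.04111 →lo
  mid=-2.00733 |R|=1.00736 →lo
  mid=-1.99085 |R|=0.99089 →hi
  ...
  [-2.00012,-1.99999] ⇒ x*=-2.0000
Interval (-2.0000, 0).

z∈(-2.0000,0).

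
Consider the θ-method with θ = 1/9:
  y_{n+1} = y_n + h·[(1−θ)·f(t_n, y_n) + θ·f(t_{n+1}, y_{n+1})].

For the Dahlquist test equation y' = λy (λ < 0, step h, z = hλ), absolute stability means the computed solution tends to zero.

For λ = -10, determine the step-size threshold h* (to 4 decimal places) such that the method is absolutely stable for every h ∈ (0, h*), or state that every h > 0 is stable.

Test eqn y'=λy, z=hλ:
  y_{n+1} = y_n + z·[8/9·y_n + 1/9·y_{n+1}] ⇒ (1 − 1/9z)y_{n+1} = (1 + 8/9z)y_n
  ⇒ R(z) = (1 + 8/9z)/(1 − 1/9z).

Boundary: |R(x)|=1, x<0.
x=-0.81: |R|=0.2569
R=−1: 1+8/9x = −1+1/9x ⇒ -7/9x=2 ⇒ x=2/(-7/9)=-2.5714
Confirm numerically:
  x=-1.698: |R|=0.42849 <1
  x=-1.542: |R|=0.31645 <1
  x=-1.465: |R|=0.25991 <1
  x=-1.044: |R|=0.06452 <1
  x=-3.110: |R|=1.31131 >1
  x=-2.917: |R|=1.20299 >1
  x=-2.667: |R|=1.05734 >1
So |R|<1 on (-2.5714, 0).

(-2.5714,0); λ=-10 ⇒ h* = (18/7)/10 = 0.2571.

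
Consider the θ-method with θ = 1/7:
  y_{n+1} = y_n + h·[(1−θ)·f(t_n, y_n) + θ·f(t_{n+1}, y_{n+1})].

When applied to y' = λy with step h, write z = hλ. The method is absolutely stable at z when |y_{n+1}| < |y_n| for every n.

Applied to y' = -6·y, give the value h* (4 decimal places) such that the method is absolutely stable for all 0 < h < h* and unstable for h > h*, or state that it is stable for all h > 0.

Set f=λy, z=hλ:
  y_{n+1} = y_n + z·[6/7·y_n + 1/7·y_{n+1}] ⇒ (1 − 1/7z)y_{n+1} = (1 + 6/7z)y_n
  ⇒ R(z) = (1 + 6/7z)/(1 − 1/7z).

Find x<0 with |R(x)|<1.
x=-1.26: |R|=0.0678
R=−1: 1+6/7x = −1+1/7x ⇒ -5/7x=2 ⇒ x=2/(-5/7)=-2.8000
Confirm numerically:
  x=-2.507: |R|=0.84590 <1
  x=-2.281: |R|=0.72040 <1
  x=-1.702: |R|=0.36911 <1
  x=-1.216: |R|=0.03603 <1
  x=-3.258: |R|=1.22324 >1
  x=-3.223: |R|=1.20689 >1
  x=-3.022: |R|=1.11076 >1
So |R|<1 on (-2.8000, 0).

(-2.8000,0); λ=-6 ⇒ h* = (14/5)/6 = 0.4667.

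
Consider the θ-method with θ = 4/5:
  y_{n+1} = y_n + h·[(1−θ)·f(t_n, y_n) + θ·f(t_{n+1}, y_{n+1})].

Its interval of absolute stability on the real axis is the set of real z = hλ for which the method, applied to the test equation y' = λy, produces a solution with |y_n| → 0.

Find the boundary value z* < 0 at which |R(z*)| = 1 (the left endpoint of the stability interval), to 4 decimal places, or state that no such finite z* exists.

On y'=λy, z=hλ:
  y_{n+1} = y_n + z·[1/5·y_n + 4/5·y_{n+1}] ⇒ (1 − 4/5z)y_{n+1} = (1 + 1/5z)y_n
  ⇒ R(z) = (1 + 1/5z)/(1 − 4/5z).

Need |R(x)|<1, x<0.
x=-1: |R|=0.4444
x=-2: |R|=0.2308
x=-10: |R|=0.1111
x=-100: |R|=0.2346
θ=4/5≥1/2 ⇒ |1+1/5x|<|1−4/5x| ∀x<0 ⇒ stable on all of ℝ⁻.

interval (−∞, 0).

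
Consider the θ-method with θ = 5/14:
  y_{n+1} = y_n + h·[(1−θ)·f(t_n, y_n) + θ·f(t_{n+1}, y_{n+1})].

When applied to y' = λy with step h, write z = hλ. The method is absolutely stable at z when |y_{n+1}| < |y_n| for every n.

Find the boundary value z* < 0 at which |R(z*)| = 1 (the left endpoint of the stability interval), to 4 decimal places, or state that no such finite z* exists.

Set f=λy, z=hλ:
  y_{n+1} = y_n + z·[9/14·y_n + 5/14·y_{n+1}] ⇒ (1 − 5/14z)y_{n+1} = (1 + 9/14z)y_n
  R(z) = (1 + 9/14z)/(1 − 5/14z).

Solve |R(x)|<1 on ℝ⁻.
x=-0.95: |R|=0.2907
R=−1: 1+9/14x = −1+5/14x ⇒ -2/7x=2 ⇒ x=2/(-2/7)=-7.0000
Confirm numerically:
  x=-5.603: |R|=0.86700 <1
  x=-5.522: |R|=0.85792 <1
  x=-4.097: |R|=0.66327 <1
  x=-7.072: |R|=1.00583 >1
  x=-7.061: |R|=1.00495 >1
  x=-7.028: |R|=1.00228 >1
Interval (-7.0000, 0).

left endpoint -7.0000.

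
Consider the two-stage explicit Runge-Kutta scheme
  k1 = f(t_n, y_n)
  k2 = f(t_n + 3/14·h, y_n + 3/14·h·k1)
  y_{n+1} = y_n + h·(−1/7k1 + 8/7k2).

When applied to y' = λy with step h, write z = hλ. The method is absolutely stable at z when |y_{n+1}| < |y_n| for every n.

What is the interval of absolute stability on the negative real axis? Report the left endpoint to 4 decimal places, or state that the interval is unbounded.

On y'=λy, z=hλ:
  k1=λy_n ⇒ h·k1=z·y_n;  k2=λ(1+3/14z)y_n ⇒ h·k2=z(1+3/14z)y_n
  y_{n+1}/y_n = 1 − 1/7z + 8/7z(1+3/14z) = 1 + z + 12/49z²
  ⇒ R(z) = 1 + z + 12/49z².

Solve |R(x)|<1 on ℝ⁻.
x=-1.47: |R|=0.0592
R=1: x+12/49x²=0 ⇒ x=−49/12=-4.0833; min R=1−1/(4·12/49)=-0.0208>−1
Confirm numerically:
  x=-4.021: |R|=0.93862 <1
  x=-3.702: |R|=0.65428 <1
  x=-1.930: |R|=0.01778 <1
  x=-1.871: |R|=0.01370 <1
  x=-4.517: |R|=1.47972 >1
  x=-4.494: |R|=1.45197 >1
  x=-4.451: |R|=1.40077 >1
Interval (-4.0833, 0).

z∈(-4.0833,0).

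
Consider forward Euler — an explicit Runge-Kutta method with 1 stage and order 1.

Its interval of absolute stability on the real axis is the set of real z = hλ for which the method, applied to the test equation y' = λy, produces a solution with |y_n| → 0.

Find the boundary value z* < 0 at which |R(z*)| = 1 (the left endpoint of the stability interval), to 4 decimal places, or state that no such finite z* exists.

Test eqn y'=λy, z=hλ:
  order 1, 1-stage ⇒ R(z)=1+z
  (e.g. R(-1.48)=-0.48000, |R|=0.48000)

Need |R(x)|<1, x<0.
x=-1.48: |R|=0.4800
|R(-2.16)|=1.1600 |R(-2.1)|=1.1000 |R(-1.34)|=0.3400
Bisect:
  x_lo=-2.8213 |R|=1.8213  x_hi=-0.1867 |R|=0.8133
  mid=-1.50403 |R|=0.50403 →hi
  mid=-2.16267 |R|=1.16267 →lo
  mid=-1.83335 |R|=0.83335 →hi
  mid=-1.99801 |R|=0.99801 →hi
  mid=-2.08034 |R|=1.08034 →lo
  mid=-2.03917 |R|=1.03917 →lo
  mid=-2.01859 |R|=1.01859 →lo
  mid=-2.00830 |R|=1.00830 →lo
  mid=-2.00315 |R|=1.00315 →lo
  ...
  [-2.00010,-1.99994] ⇒ x*=-2.0000
So |R|<1 on (-2.0000, 0).

z* = -2.0000.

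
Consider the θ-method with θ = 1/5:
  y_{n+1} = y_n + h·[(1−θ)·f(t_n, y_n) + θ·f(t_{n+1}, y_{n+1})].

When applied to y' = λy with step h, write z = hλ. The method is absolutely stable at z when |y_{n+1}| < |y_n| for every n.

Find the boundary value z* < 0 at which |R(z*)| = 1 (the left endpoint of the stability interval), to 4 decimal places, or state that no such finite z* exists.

left endpoint -3.3333.

Set f=λy, z=hλ:
  y_{n+1} = y_n + z·[4/5·y_n + 1/5·y_{n+1}] ⇒ (1 − 1/5z)y_{n+1} = (1 + 4/5z)y_n
  so R(z) = (1 + 4/5z)/(1 − 1/5z).

Need |R(x)|<1, x<0.
x=-1.14: |R|=0.0717
R=−1: 1+4/5x = −1+1/5x ⇒ -3/5x=2 ⇒ x=2/(-3/5)=-3.3333
Confirm numerically:
  x=-2.639: |R|=0.72732 <1
  x=-1.989: |R|=0.42295 <1
  x=-1.894: |R|=0.37366 <1
  x=-1.590: |R|=0.20637 <1
  x=-3.829: |R|=1.16842 >1
  x=-3.415: |R|=1.02911 >1
  x=-3.354: |R|=1.00742 >1
Stable set (-3.3333, 0).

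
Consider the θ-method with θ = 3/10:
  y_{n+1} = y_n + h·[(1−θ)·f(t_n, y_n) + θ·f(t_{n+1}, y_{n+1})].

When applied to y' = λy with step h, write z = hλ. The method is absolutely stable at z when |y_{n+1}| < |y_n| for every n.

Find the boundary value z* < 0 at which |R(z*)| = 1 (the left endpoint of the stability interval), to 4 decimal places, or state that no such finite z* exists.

left endpoint -5.0000.

Set f=λy, z=hλ:
  y_{n+1} = y_n + z·[7/10·y_n + 3/10·y_{n+1}] ⇒ (1 − 3/10z)y_{n+1} = (1 + 7/10z)y_n
  Hence R(z) = (1 + 7/10z)/(1 − 3/10z).

Solve |R(x)|<1 on ℝ⁻.
x=-1.69: |R|=0.1214
R=−1: 1+7/10x = −1+3/10x ⇒ -2/5x=2 ⇒ x=2/(-2/5)=-5.0000
Confirm numerically:
  x=-3.304: |R|=0.65930 <1
  x=-2.893: |R|=0.54880 <1
  x=-2.124: |R|=0.29734 <1
  x=-5.500: |R|=1.07547 >1
  x=-5.249: |R|=1.03868 >1
  x=-5.210: |R|=1.03277 >1
Interval (-5.0000, 0).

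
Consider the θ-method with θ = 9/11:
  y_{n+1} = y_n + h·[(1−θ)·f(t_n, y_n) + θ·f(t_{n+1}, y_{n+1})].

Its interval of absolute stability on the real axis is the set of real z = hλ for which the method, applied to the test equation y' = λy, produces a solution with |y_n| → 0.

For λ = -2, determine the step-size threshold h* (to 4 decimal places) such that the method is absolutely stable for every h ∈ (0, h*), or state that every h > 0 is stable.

On y'=λy, z=hλ:
  y_{n+1} = y_n + z·[2/11·y_n + 9/11·y_{n+1}] ⇒ (1 − 9/11z)y_{n+1} = (1 + 2/11z)y_n
  R(z) = (1 + 2/11z)/(1 − 9/11z).

Solve |R(x)|<1 on ℝ⁻.
x=-1.31: |R|=0.3677
x=-2: |R|=0.2414
x=-10: |R|=0.0891
x=-100: |R|=0.2075
θ=9/11≥1/2 ⇒ |1+2/11x|<|1−9/11x| ∀x<0 ⇒ stable on all of ℝ⁻.

unbounded; (−∞, 0). Any h>0 works for λ=-2.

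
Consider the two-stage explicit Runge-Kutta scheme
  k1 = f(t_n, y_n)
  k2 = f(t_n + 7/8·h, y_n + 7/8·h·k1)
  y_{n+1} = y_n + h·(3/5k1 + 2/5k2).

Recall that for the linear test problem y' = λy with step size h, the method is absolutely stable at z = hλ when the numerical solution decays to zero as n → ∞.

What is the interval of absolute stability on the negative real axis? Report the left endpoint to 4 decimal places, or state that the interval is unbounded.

Set f=λy, z=hλ:
  k1=λy_n ⇒ h·k1=z·y_n;  k2=λ(1+7/8z)y_n ⇒ h·k2=z(1+7/8z)y_n
  y_{n+1}/y_n = 1 + 3/5z + 2/5z(1+7/8z) = 1 + z + 7/20z²
  Hence R(z) = 1 + z + 7/20z².

Need |R(x)|<1, x<0.
x=-1.74: |R|=0.3197
R=1: x+7/20x²=0 ⇒ x=−20/7=-2.8571; min R=1−1/(4·7/20)=0.2857>−1
Confirm numerically:
  x=-2.646: |R|=0.80446 <1
  x=-2.466: |R|=0.66240 <1
  x=-1.472: |R|=0.28637 <1
  x=-3.434: |R|=1.69332 >1
  x=-3.158: |R|=1.33254 >1
  x=-3.009: |R|=1.15993 >1
Stable set (-2.8571, 0).

z∈(-2.8571,0).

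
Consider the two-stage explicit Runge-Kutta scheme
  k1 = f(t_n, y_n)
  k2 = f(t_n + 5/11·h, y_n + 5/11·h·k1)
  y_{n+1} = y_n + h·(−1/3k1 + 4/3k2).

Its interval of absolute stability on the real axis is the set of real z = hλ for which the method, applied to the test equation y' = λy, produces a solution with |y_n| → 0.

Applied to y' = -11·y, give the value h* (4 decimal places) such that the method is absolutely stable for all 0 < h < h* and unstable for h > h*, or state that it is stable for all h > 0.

Test eqn y'=λy, z=hλ:
  k1=λy_n ⇒ h·k1=z·y_n;  k2=λ(1+5/11z)y_n ⇒ h·k2=z(1+5/11z)y_n
  y_{n+1}/y_n = 1 − 1/3z + 4/3z(1+5/11z) = 1 + z + 20/33z²
  Hence R(z) = 1 + z + 20/33z².

Boundary: |R(x)|=1, x<0.
x=-0.49: |R|=0.6555
R=1: x+20/33x²=0 ⇒ x=−33/20=-1.6500; min R=1−1/(4·20/33)=0.5875>−1
Confirm numerically:
  x=-1.505: |R|=0.86774 <1
  x=-1.502: |R|=0.86528 <1
  x=-1.429: |R|=0.80860 <1
  x=-2.155: |R|=1.65956 >1
  x=-1.847: |R|=1.22052 >1
Interval (-1.6500, 0).

(-1.6500,0); λ=-11 ⇒ h* = (33/20)/11 = 0.1500.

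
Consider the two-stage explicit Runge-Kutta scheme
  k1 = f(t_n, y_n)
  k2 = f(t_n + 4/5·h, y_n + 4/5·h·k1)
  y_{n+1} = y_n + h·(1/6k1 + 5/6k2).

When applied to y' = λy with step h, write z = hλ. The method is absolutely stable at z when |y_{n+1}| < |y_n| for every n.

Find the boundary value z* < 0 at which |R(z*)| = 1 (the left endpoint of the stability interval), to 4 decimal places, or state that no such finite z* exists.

Set f=λy, z=hλ:
  k1=λy_n ⇒ h·k1=z·y_n;  k2=λ(1+4/5z)y_n ⇒ h·k2=z(1+4/5z)y_n
  y_{n+1}/y_n = 1 + 1/6z + 5/6z(1+4/5z) = 1 + z + 2/3z²
  ⇒ R(z) = 1 + z + 2/3z².

Find x<0 with |R(x)|<1.
x=-0.84: |R|=0.6304
R=1: x+2/3x²=0 ⇒ x=−3/2=-1.5000; min R=1−1/(4·2/3)=0.6250>−1
Confirm numerically:
  x=-1.317: |R|=0.83933 <1
  x=-1.219: |R|=0.77164 <1
  x=-1.162: |R|=0.73816 <1
  x=-0.880: |R|=0.63627 <1
  x=-2.070: |R|=1.78660 >1
  x=-2.053: |R|=1.75687 >1
  x=-1.792: |R|=1.34884 >1
Stable set (-1.5000, 0).

z* = -1.5000.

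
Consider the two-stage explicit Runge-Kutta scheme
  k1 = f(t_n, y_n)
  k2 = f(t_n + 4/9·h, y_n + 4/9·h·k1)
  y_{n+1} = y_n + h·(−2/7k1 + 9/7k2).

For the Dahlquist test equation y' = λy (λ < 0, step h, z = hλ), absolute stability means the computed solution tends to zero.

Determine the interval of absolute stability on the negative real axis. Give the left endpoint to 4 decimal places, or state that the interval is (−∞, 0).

(-1.7500, 0).

Test eqn y'=λy, z=hλ:
  k1=λy_n ⇒ h·k1=z·y_n;  k2=λ(1+4/9z)y_n ⇒ h·k2=z(1+4/9z)y_n
  y_{n+1}/y_n = 1 − 2/7z + 9/7z(1+4/9z) = 1 + z + 4/7z²
  ⇒ R(z) = 1 + z + 4/7z².

Boundary: |R(x)|=1, x<0.
x=-0.78: |R|=0.5677
R=1: x+4/7x²=0 ⇒ x=−7/4=-1.7500; min R=1−1/(4·4/7)=0.5625>−1
Confirm numerically:
  x=-1.047: |R|=0.57941 <1
  x=-1.038: |R|=0.57768 <1
  x=-0.798: |R|=0.56589 <1
  x=-2.037: |R|=1.33407 >1
  x=-1.964: |R|=1.24017 >1
So |R|<1 on (-1.7500, 0).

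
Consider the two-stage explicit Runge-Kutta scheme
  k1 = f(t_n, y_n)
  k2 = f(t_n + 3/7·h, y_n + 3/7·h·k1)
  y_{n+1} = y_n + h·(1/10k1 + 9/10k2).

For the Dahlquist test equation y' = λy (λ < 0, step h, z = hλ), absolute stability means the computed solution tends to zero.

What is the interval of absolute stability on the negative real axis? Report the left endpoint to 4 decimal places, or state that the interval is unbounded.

z∈(-2.5926,0).

With y'=λy (z=hλ):
  k1=λy_n ⇒ h·k1=z·y_n;  k2=λ(1+3/7z)y_n ⇒ h·k2=z(1+3/7z)y_n
  y_{n+1}/y_n = 1 + 1/10z + 9/10z(1+3/7z) = 1 + z + 27/70z²
  so R(z) = 1 + z + 27/70z².

Boundary: |R(x)|=1, x<0.
x=-1.11: |R|=0.3652
R=1: x+27/70x²=0 ⇒ x=−70/27=-2.5926; min R=1−1/(4·27/70)=0.3519>−1
Confirm numerically:
  x=-2.283: |R|=0.72738 <1
  x=-2.265: |R|=0.71380 <1
  x=-2.089: |R|=0.59423 <1
  x=-1.246: |R|=0.35283 <1
  x=-2.976: |R|=1.44011 >1
  x=-2.854: |R|=1.28776 >1
  x=-2.758: |R|=1.17596 >1
Interval (-2.5926, 0).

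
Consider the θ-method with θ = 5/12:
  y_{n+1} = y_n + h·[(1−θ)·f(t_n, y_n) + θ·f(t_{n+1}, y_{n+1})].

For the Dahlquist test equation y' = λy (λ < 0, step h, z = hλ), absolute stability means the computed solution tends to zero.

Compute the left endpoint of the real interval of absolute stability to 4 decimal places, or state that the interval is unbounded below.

Test eqn y'=λy, z=hλ:
  y_{n+1} = y_n + z·[7/12·y_n + 5/12·y_{n+1}] ⇒ (1 − 5/12z)y_{n+1} = (1 + 7/12z)y_n
  R(z) = (1 + 7/12z)/(1 − 5/12z).

Need |R(x)|<1, x<0.
x=-1.09: |R|=0.2504
R=−1: 1+7/12x = −1+5/12x ⇒ -1/6x=2 ⇒ x=2/(-1/6)=-12.0000
Confirm numerically:
  x=-8.438: |R|=0.86854 <1
  x=-8.394: |R|=0.86637 <1
  x=-6.547: |R|=0.75621 <1
  x=-12.529: |R|=1.01417 >1
  x=-12.316: |R|=1.00859 >1
  x=-12.141: |R|=1.00388 >1
Stable set (-12.0000, 0).

z* = -12.0000.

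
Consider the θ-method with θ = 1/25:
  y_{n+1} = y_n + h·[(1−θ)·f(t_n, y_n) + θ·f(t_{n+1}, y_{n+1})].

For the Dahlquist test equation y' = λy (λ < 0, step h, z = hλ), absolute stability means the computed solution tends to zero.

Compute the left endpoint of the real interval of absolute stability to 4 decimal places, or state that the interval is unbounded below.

left endpoint -2.1739.

On y'=λy, z=hλ:
  y_{n+1} = y_n + z·[24/25·y_n + 1/25·y_{n+1}] ⇒ (1 − 1/25z)y_{n+1} = (1 + 24/25z)y_n
  Hence R(z) = (1 + 24/25z)/(1 − 1/25z).

Solve |R(x)|<1 on ℝ⁻.
x=-1.36: |R|=0.2898
R=−1: 1+24/25x = −1+1/25x ⇒ -23/25x=2 ⇒ x=2/(-23/25)=-2.1739
Confirm numerically:
  x=-2.025: |R|=0.87327 <1
  x=-1.181: |R|=0.12773 <1
  x=-1.031: |R|=0.00983 <1
  x=-2.688: |R|=1.42704 >1
  x=-2.595: |R|=1.35097 >1
  x=-2.378: |R|=1.17145 >1
So |R|<1 on (-2.1739, 0).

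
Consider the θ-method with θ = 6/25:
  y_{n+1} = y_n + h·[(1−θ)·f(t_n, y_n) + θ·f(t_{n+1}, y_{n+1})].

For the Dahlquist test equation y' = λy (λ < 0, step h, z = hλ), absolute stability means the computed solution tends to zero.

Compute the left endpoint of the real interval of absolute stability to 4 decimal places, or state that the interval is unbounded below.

Test eqn y'=λy, z=hλ:
  y_{n+1} = y_n + z·[19/25·y_n + 6/25·y_{n+1}] ⇒ (1 − 6/25z)y_{n+1} = (1 + 19/25z)y_n
  R(z) = (1 + 19/25z)/(1 − 6/25z).

Find x<0 with |R(x)|<1.
x=-1.68: |R|=0.1973
R=−1: 1+19/25x = −1+6/25x ⇒ -13/25x=2 ⇒ x=2/(-13/25)=-3.8462
Confirm numerically:
  x=-3.447: |R|=0.88641 <1
  x=-3.399: |R|=0.87194 <1
  x=-1.668: |R|=0.19116 <1
  x=-4.253: |R|=1.10470 >1
  x=-4.033: |R|=1.04937 >1
  x=-3.992: |R|=1.03873 >1
So |R|<1 on (-3.8462, 0).

z* = -3.8462.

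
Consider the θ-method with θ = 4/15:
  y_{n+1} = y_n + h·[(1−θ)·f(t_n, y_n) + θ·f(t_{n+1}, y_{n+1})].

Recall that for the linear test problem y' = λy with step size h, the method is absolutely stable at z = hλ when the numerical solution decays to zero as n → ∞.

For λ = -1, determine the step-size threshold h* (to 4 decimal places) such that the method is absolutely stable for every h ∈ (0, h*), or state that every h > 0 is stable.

(-4.2857,0); λ=-1 ⇒ h* = (30/7)/1 = 4.2857.

Set f=λy, z=hλ:
  y_{n+1} = y_n + z·[11/15·y_n + 4/15·y_{n+1}] ⇒ (1 − 4/15z)y_{n+1} = (1 + 11/15z)y_n
  ⇒ R(z) = (1 + 11/15z)/(1 − 4/15z).

Solve |R(x)|<1 on ℝ⁻.
x=-0.98: |R|=0.2230
R=−1: 1+11/15x = −1+4/15x ⇒ -7/15x=2 ⇒ x=2/(-7/15)=-4.2857
Confirm numerically:
  x=-4.124: |R|=0.96406 <1
  x=-3.507: |R|=0.81222 <1
  x=-2.621: |R|=0.54273 <1
  x=-1.944: |R|=0.28030 <1
  x=-4.851: |R|=1.11502 >1
  x=-4.681: |R|=1.08205 >1
  x=-4.307: |R|=1.00462 >1
So |R|<1 on (-4.2857, 0).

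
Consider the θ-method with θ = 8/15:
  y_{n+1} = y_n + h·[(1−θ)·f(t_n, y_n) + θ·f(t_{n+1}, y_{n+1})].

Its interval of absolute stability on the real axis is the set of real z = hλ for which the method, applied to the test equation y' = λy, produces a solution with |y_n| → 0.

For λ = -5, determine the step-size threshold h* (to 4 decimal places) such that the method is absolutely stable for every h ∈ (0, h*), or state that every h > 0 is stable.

(−∞, 0) — no finite endpoint. Any h>0 works for λ=-5.

Set f=λy, z=hλ:
  y_{n+1} = y_n + z·[7/15·y_n + 8/15·y_{n+1}] ⇒ (1 − 8/15z)y_{n+1} = (1 + 7/15z)y_n
  ⇒ R(z) = (1 + 7/15z)/(1 − 8/15z).

Solve |R(x)|<1 on ℝ⁻.
x=-1.33: |R|=0.2219
x=-2: |R|=0.0323
x=-10: |R|=0.5789
x=-100: |R|=0.8405
θ=8/15≥1/2 ⇒ |1+7/15x|<|1−8/15x| ∀x<0 ⇒ interval (−∞,0).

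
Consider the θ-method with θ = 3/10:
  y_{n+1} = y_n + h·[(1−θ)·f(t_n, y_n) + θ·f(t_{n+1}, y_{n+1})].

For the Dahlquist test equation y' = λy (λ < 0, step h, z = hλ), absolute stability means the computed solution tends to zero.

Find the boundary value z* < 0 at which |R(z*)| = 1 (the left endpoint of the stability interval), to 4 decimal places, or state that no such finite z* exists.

left endpoint -5.0000.

On y'=λy, z=hλ:
  y_{n+1} = y_n + z·[7/10·y_n + 3/10·y_{n+1}] ⇒ (1 − 3/10z)y_{n+1} = (1 + 7/10z)y_n
  Hence R(z) = (1 + 7/10z)/(1 − 3/10z).

Boundary: |R(x)|=1, x<0.
x=-0.54: |R|=0.5353
R=−1: 1+7/10x = −1+3/10x ⇒ -2/5x=2 ⇒ x=2/(-2/5)=-5.0000
Confirm numerically:
  x=-3.188: |R|=0.62952 <1
  x=-2.648: |R|=0.47570 <1
  x=-2.301: |R|=0.36130 <1
  x=-2.072: |R|=0.27775 <1
  x=-5.581: |R|=1.08690 >1
  x=-5.110: |R|=1.01737 >1
Stable set (-5.0000, 0).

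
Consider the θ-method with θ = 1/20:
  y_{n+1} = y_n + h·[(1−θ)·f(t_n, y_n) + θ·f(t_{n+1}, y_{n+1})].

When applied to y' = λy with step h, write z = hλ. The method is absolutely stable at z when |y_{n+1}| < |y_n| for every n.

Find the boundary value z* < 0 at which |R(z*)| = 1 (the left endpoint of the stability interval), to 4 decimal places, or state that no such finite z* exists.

left endpoint -2.2222.

Test eqn y'=λy, z=hλ:
  y_{n+1} = y_n + z·[19/20·y_n + 1/20·y_{n+1}] ⇒ (1 − 1/20z)y_{n+1} = (1 + 19/20z)y_n
  Hence R(z) = (1 + 19/20z)/(1 − 1/20z).

Find x<0 with |R(x)|<1.
x=-0.39: |R|=0.6175
R=−1: 1+19/20x = −1+1/20x ⇒ -9/10x=2 ⇒ x=2/(-9/10)=-2.2222
Confirm numerically:
  x=-2.130: |R|=0.92499 <1
  x=-1.646: |R|=0.52084 <1
  x=-1.645: |R|=0.51998 <1
  x=-0.906: |R|=0.13326 <1
  x=-2.786: |R|=1.44536 >1
  x=-2.336: |R|=1.09169 >1
Interval (-2.2222, 0).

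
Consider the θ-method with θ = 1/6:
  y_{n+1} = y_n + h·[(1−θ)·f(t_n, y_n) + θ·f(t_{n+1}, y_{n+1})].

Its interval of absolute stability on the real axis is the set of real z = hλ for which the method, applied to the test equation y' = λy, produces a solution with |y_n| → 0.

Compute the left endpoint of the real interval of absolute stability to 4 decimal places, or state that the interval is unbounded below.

Set f=λy, z=hλ:
  y_{n+1} = y_n + z·[5/6·y_n + 1/6·y_{n+1}] ⇒ (1 − 1/6z)y_{n+1} = (1 + 5/6z)y_n
  ⇒ R(z) = (1 + 5/6z)/(1 − 1/6z).

Solve |R(x)|<1 on ℝ⁻.
x=-0.83: |R|=0.2709
R=−1: 1+5/6x = −1+1/6x ⇒ -2/3x=2 ⇒ x=2/(-2/3)=-3.0000
Confirm numerically:
  x=-1.905: |R|=0.44592 <1
  x=-1.543: |R|=0.22736 <1
  x=-1.533: |R|=0.22103 <1
  x=-1.478: |R|=0.18588 <1
  x=-3.430: |R|=1.18240 >1
  x=-3.426: |R|=1.18078 >1
Stable set (-3.0000, 0).

z* = -3.0000.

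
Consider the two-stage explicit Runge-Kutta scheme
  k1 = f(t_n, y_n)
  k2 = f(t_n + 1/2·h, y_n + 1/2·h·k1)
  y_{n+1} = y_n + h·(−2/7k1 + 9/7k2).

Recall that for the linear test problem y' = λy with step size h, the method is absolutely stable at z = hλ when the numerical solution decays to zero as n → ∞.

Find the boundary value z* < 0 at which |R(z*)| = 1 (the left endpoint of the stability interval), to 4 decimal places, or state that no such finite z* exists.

left endpoint -1.5556.

Set f=λy, z=hλ:
  k1=λy_n ⇒ h·k1=z·y_n;  k2=λ(1+1/2z)y_n ⇒ h·k2=z(1+1/2z)y_n
  y_{n+1}/y_n = 1 − 2/7z + 9/7z(1+1/2z) = 1 + z + 9/14z²
  Hence R(z) = 1 + z + 9/14z².

Find x<0 with |R(x)|<1.
x=-0.57: |R|=0.6389
R=1: x+9/14x²=0 ⇒ x=−14/9=-1.5556; min R=1−1/(4·9/14)=0.6111>−1
Confirm numerically:
  x=-1.295: |R|=0.78309 <1
  x=-1.075: |R|=0.66790 <1
  x=-0.645: |R|=0.62244 <1
  x=-1.933: |R|=1.46903 >1
  x=-1.917: |R|=1.44543 >1
  x=-1.664: |R|=1.11600 >1
So |R|<1 on (-1.5556, 0).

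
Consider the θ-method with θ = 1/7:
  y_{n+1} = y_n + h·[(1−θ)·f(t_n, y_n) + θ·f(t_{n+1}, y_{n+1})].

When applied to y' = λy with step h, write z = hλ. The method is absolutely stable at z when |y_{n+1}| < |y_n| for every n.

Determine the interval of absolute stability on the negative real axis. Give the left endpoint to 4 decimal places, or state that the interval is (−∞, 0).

With y'=λy (z=hλ):
  y_{n+1} = y_n + z·[6/7·y_n + 1/7·y_{n+1}] ⇒ (1 − 1/7z)y_{n+1} = (1 + 6/7z)y_n
  Hence R(z) = (1 + 6/7z)/(1 − 1/7z).

Need |R(x)|<1, x<0.
x=-1.46: |R|=0.2080
R=−1: 1+6/7x = −1+1/7x ⇒ -5/7x=2 ⇒ x=2/(-5/7)=-2.8000
Confirm numerically:
  x=-1.976: |R|=0.54100 <1
  x=-1.627: |R|=0.32016 <1
  x=-1.228: |R|=0.04473 <1
  x=-3.379: |R|=1.27893 >1
  x=-3.281: |R|=1.23393 >1
  x=-3.057: |R|=1.12777 >1
Stable set (-2.8000, 0).

z∈(-2.8000,0).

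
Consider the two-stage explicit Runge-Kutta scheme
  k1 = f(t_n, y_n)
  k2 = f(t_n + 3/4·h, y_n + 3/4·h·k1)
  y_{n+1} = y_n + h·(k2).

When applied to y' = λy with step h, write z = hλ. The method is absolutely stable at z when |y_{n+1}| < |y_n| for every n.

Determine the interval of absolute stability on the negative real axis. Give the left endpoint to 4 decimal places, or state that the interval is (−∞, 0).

z∈(-1.3333,0).

On y'=λy, z=hλ:
  k1=λy_n ⇒ h·k1=z·y_n;  k2=λ(1+3/4z)y_n ⇒ h·k2=z(1+3/4z)y_n
  y_{n+1}/y_n = 1 + z(1+3/4z) = 1 + z + 3/4z²
  ⇒ R(z) = 1 + z + 3/4z².

Boundary: |R(x)|=1, x<0.
x=-0.3: |R|=0.7675
R=1: x+3/4x²=0 ⇒ x=−4/3=-1.3333; min R=1−1/(4·3/4)=0.6667>−1
Confirm numerically:
  x=-1.224: |R|=0.89963 <1
  x=-0.719: |R|=0.66872 <1
  x=-0.639: |R|=0.66724 <1
  x=-1.800: |R|=1.63000 >1
  x=-1.783: |R|=1.60132 >1
  x=-1.771: |R|=1.58133 >1
Interval (-1.3333, 0).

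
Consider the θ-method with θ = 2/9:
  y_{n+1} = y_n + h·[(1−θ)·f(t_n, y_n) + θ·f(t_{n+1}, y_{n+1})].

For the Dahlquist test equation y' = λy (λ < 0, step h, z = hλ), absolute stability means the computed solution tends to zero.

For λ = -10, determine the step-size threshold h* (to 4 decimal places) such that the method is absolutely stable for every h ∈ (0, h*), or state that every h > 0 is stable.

With y'=λy (z=hλ):
  y_{n+1} = y_n + z·[7/9·y_n + 2/9·y_{n+1}] ⇒ (1 − 2/9z)y_{n+1} = (1 + 7/9z)y_n
  ⇒ R(z) = (1 + 7/9z)/(1 − 2/9z).

Find x<0 with |R(x)|<1.
x=-1.47: |R|=0.1080
R=−1: 1+7/9x = −1+2/9x ⇒ -5/9x=2 ⇒ x=2/(-5/9)=-3.6000
Confirm numerically:
  x=-2.678: |R|=0.67888 <1
  x=-2.394: |R|=0.56266 <1
  x=-1.645: |R|=0.20464 <1
  x=-3.692: |R|=1.02808 >1
  x=-3.670: |R|=1.02142 >1
  x=-3.635: |R|=1.01076 >1
So |R|<1 on (-3.6000, 0).

(-3.6000,0); λ=-10 ⇒ h* = (18/5)/10 = 0.3600.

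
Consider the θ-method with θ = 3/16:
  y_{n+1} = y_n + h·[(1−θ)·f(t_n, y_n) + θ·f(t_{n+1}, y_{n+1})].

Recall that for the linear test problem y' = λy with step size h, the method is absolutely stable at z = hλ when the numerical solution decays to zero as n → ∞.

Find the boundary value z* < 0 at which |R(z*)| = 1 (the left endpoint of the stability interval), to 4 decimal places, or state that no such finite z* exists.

z* = -3.2000.

On y'=λy, z=hλ:
  y_{n+1} = y_n + z·[13/16·y_n + 3/16·y_{n+1}] ⇒ (1 − 3/16z)y_{n+1} = (1 + 13/16z)y_n
  so R(z) = (1 + 13/16z)/(1 − 3/16z).

Need |R(x)|<1, x<0.
x=-1.02: |R|=0.1438
R=−1: 1+13/16x = −1+3/16x ⇒ -5/8x=2 ⇒ x=2/(-5/8)=-3.2000
Confirm numerically:
  x=-2.713: |R|=0.79825 <1
  x=-2.458: |R|=0.68255 <1
  x=-2.345: |R|=0.62883 <1
  x=-3.687: |R|=1.17996 >1
  x=-3.632: |R|=1.16062 >1
  x=-3.491: |R|=1.10992 >1
Stable set (-3.2000, 0).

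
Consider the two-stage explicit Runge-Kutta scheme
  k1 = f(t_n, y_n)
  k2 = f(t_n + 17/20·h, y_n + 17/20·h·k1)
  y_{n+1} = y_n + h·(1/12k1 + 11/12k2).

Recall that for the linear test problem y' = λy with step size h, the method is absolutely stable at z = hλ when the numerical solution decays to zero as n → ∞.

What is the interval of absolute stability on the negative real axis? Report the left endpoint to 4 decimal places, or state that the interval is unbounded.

Test eqn y'=λy, z=hλ:
  k1=λy_n ⇒ h·k1=z·y_n;  k2=λ(1+17/20z)y_n ⇒ h·k2=z(1+17/20z)y_n
  y_{n+1}/y_n = 1 + 1/12z + 11/12z(1+17/20z) = 1 + z + 187/240z²
  ⇒ R(z) = 1 + z + 187/240z².

Solve |R(x)|<1 on ℝ⁻.
x=-1.39: |R|=1.1154
R=1: x+187/240x²=0 ⇒ x=−240/187=-1.2834; min R=1−1/(4·187/240)=0.6791>−1
Confirm numerically:
  x=-1.177: |R|=0.90240 <1
  x=-1.140: |R|=0.87260 <1
  x=-1.116: |R|=0.85442 <1
  x=-0.703: |R|=0.68207 <1
  x=-1.850: |R|=1.81670 >1
  x=-1.780: |R|=1.68871 >1
  x=-1.363: |R|=1.08451 >1
So |R|<1 on (-1.2834, 0).

z∈(-1.2834,0).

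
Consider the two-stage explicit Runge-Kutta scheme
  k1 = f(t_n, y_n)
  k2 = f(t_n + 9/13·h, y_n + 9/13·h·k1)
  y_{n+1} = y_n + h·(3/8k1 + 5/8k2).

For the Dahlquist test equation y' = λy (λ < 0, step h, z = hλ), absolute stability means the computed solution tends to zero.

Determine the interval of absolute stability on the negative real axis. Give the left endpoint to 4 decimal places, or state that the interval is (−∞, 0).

Set f=λy, z=hλ:
  k1=λy_n ⇒ h·k1=z·y_n;  k2=λ(1+9/13z)y_n ⇒ h·k2=z(1+9/13z)y_n
  y_{n+1}/y_n = 1 + 3/8z + 5/8z(1+9/13z) = 1 + z + 45/104z²
  so R(z) = 1 + z + 45/104z².

Need |R(x)|<1, x<0.
x=-0.82: |R|=0.4709
R=1: x+45/104x²=0 ⇒ x=−104/45=-2.3111; min R=1−1/(4·45/104)=0.4222>−1
Confirm numerically:
  x=-1.484: |R|=0.46890 <1
  x=-1.397: |R|=0.44745 <1
  x=-1.394: |R|=0.44682 <1
  x=-2.852: |R|=1.66748 >1
  x=-2.828: |R|=1.63249 >1
  x=-2.536: |R|=1.24677 >1
So |R|<1 on (-2.3111, 0).

(-2.3111, 0).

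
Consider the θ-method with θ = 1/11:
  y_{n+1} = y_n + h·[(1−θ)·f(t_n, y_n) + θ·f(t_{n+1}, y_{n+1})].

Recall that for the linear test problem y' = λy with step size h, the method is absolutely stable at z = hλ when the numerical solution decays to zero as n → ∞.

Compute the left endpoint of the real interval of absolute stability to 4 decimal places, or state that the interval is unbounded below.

z* = -2.4444.

Test eqn y'=λy, z=hλ:
  y_{n+1} = y_n + z·[10/11·y_n + 1/11·y_{n+1}] ⇒ (1 − 1/11z)y_{n+1} = (1 + 10/11z)y_n
  R(z) = (1 + 10/11z)/(1 − 1/11z).

Need |R(x)|<1, x<0.
x=-0.51: |R|=0.5126
R=−1: 1+10/11x = −1+1/11x ⇒ -9/11x=2 ⇒ x=2/(-9/11)=-2.4444
Confirm numerically:
  x=-2.349: |R|=0.93565 <1
  x=-2.295: |R|=0.89883 <1
  x=-1.231: |R|=0.10710 <1
  x=-1.102: |R|=0.00165 <1
  x=-2.889: |R|=1.28807 >1
  x=-2.843: |R|=1.25912 >1
  x=-2.570: |R|=1.08327 >1
Interval (-2.4444, 0).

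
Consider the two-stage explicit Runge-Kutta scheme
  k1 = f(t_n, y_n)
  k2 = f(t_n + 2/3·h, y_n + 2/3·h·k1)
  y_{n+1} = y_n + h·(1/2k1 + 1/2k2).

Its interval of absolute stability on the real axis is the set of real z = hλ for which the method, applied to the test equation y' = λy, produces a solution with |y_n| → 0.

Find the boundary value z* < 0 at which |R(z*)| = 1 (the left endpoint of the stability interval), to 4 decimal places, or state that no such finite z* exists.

Set f=λy, z=hλ:
  k1=λy_n ⇒ h·k1=z·y_n;  k2=λ(1+2/3z)y_n ⇒ h·k2=z(1+2/3z)y_n
  y_{n+1}/y_n = 1 + 1/2z + 1/2z(1+2/3z) = 1 + z + 1/3z²
  ⇒ R(z) = 1 + z + 1/3z².

Boundary: |R(x)|=1, x<0.
x=-1.35: |R|=0.2575
R=1: x+1/3x²=0 ⇒ x=−3=-3.0000; min R=1−1/(4·1/3)=0.2500>−1
Confirm numerically:
  x=-2.357: |R|=0.49482 <1
  x=-2.155: |R|=0.39301 <1
  x=-1.861: |R|=0.29344 <1
  x=-3.312: |R|=1.34445 >1
  x=-3.052: |R|=1.05290 >1
So |R|<1 on (-3.0000, 0).

z* = -3.0000.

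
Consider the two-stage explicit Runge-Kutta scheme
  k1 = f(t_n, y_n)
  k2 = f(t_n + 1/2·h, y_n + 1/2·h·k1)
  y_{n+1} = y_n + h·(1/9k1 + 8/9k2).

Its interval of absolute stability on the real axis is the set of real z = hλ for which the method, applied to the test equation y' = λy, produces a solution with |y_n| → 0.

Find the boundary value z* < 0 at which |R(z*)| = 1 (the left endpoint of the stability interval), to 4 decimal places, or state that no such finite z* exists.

Set f=λy, z=hλ:
  k1=λy_n ⇒ h·k1=z·y_n;  k2=λ(1+1/2z)y_n ⇒ h·k2=z(1+1/2z)y_n
  y_{n+1}/y_n = 1 + 1/9z + 8/9z(1+1/2z) = 1 + z + 4/9z²
  Hence R(z) = 1 + z + 4/9z².

Find x<0 with |R(x)|<1.
x=-1.79: |R|=0.6340
R=1: x+4/9x²=0 ⇒ x=−9/4=-2.2500; min R=1−1/(4·4/9)=0.4375>−1
Confirm numerically:
  x=-2.181: |R|=0.93312 <1
  x=-1.919: |R|=0.71769 <1
  x=-1.658: |R|=0.56376 <1
  x=-1.331: |R|=0.45636 <1
  x=-2.735: |R|=1.58954 >1
  x=-2.659: |R|=1.48335 >1
  x=-2.524: |R|=1.30737 >1
Interval (-2.2500, 0).

z* = -2.2500.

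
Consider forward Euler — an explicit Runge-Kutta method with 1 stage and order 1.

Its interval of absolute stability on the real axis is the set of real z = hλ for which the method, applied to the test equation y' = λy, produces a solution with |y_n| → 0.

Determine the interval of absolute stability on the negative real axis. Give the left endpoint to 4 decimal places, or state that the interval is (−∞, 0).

(-2.0000, 0).

With y'=λy (z=hλ):
  order 1, 1-stage ⇒ R(z)=1+z
  (e.g. R(-0.83)=0.17000, |R|=0.17000)

Need |R(x)|<1, x<0.
x=-0.83: |R|=0.1700
|R(-1.39)|=0.3900 |R(-0.8)|=0.2000 |R(-0.65)|=0.3500
Bisect:
  x_lo=-2.6449 |R|=1.6449  x_hi=-0.1092 |R|=0.8908
  mid=-1.37705 |R|=0.37705 →hi
  mid=-2.01098 |R|=1.01098 →lo
  mid=-1.69401 |R|=0.69401 →hi
  mid=-1.85250 |R|=0.85250 →hi
  mid=-1.93174 |R|=0.93174 →hi
  mid=-1.97136 |R|=0.97136 →hi
  mid=-1.99117 |R|=0.99117 →hi
  mid=-2.00107 |R|=1.00107 →lo
  ...
  [-2.00014,-1.99999] ⇒ x*=-2.0000
Interval (-2.0000, 0).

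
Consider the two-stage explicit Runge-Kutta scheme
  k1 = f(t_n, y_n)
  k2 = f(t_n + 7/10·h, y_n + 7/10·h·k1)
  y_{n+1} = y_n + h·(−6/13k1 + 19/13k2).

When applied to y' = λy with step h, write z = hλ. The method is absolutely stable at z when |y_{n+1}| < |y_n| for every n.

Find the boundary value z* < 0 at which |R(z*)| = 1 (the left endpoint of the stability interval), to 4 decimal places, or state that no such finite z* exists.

Test eqn y'=λy, z=hλ:
  k1=λy_n ⇒ h·k1=z·y_n;  k2=λ(1+7/10z)y_n ⇒ h·k2=z(1+7/10z)y_n
  y_{n+1}/y_n = 1 − 6/13z + 19/13z(1+7/10z) = 1 + z + 133/130z²
  Hence R(z) = 1 + z + 133/130z².

Find x<0 with |R(x)|<1.
x=-1.23: |R|=1.3178
R=1: x+133/130x²=0 ⇒ x=−130/133=-0.9774; min R=1−1/(4·133/130)=0.7556>−1
Confirm numerically:
  x=-0.846: |R|=0.88623 <1
  x=-0.589: |R|=0.76593 <1
  x=-0.556: |R|=0.76027 <1
  x=-1.533: |R|=1.87132 >1
  x=-1.074: |R|=1.10609 >1
Stable set (-0.9774, 0).

z* = -0.9774.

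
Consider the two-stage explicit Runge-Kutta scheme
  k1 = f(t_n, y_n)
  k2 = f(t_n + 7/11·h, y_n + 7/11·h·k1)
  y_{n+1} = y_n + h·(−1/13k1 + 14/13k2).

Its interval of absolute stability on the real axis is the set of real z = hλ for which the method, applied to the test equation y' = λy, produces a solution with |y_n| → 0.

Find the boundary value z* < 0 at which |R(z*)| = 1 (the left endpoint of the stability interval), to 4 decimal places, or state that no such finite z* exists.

left endpoint -1.4592.

On y'=λy, z=hλ:
  k1=λy_n ⇒ h·k1=z·y_n;  k2=λ(1+7/11z)y_n ⇒ h·k2=z(1+7/11z)y_n
  y_{n+1}/y_n = 1 − 1/13z + 14/13z(1+7/11z) = 1 + z + 98/143z²
  Hence R(z) = 1 + z + 98/143z².

Need |R(x)|<1, x<0.
x=-0.64: |R|=0.6407
R=1: x+98/143x²=0 ⇒ x=−143/98=-1.4592; min R=1−1/(4·98/143)=0.6352>−1
Confirm numerically:
  x=-1.297: |R|=0.85584 <1
  x=-0.931: |R|=0.66300 <1
  x=-0.765: |R|=0.63606 <1
  x=-1.926: |R|=1.61616 >1
  x=-1.582: |R|=1.13315 >1
Interval (-1.4592, 0).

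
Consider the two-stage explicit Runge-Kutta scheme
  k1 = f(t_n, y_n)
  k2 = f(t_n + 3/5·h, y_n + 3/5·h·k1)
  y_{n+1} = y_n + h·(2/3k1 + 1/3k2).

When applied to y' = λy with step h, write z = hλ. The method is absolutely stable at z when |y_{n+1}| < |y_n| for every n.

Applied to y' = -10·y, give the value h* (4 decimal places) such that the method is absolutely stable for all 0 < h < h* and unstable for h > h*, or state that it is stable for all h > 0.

Set f=λy, z=hλ:
  k1=λy_n ⇒ h·k1=z·y_n;  k2=λ(1+3/5z)y_n ⇒ h·k2=z(1+3/5z)y_n
  y_{n+1}/y_n = 1 + 2/3z + 1/3z(1+3/5z) = 1 + z + 1/5z²
  so R(z) = 1 + z + 1/5z².

Need |R(x)|<1, x<0.
x=-0.53: |R|=0.5262
R=1: x+1/5x²=0 ⇒ x=−5=-5.0000; min R=1−1/(4·1/5)=-0.2500>−1
Confirm numerically:
  x=-3.924: |R|=0.15556 <1
  x=-2.970: |R|=0.20582 <1
  x=-2.557: |R|=0.24935 <1
  x=-2.104: |R|=0.21864 <1
  x=-5.494: |R|=1.54281 >1
  x=-5.336: |R|=1.35858 >1
  x=-5.028: |R|=1.02816 >1
Interval (-5.0000, 0).

(-5.0000,0); λ=-10 ⇒ h* = (5)/10 = 0.5000.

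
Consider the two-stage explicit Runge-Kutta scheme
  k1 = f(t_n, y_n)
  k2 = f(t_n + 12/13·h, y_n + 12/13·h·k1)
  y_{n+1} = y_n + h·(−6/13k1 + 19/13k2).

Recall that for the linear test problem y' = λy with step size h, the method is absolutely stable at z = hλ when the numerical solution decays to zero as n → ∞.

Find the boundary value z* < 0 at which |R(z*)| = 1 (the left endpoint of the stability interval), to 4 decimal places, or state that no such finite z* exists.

Test eqn y'=λy, z=hλ:
  k1=λy_n ⇒ h·k1=z·y_n;  k2=λ(1+12/13z)y_n ⇒ h·k2=z(1+12/13z)y_n
  y_{n+1}/y_n = 1 − 6/13z + 19/13z(1+12/13z) = 1 + z + 228/169z²
  R(z) = 1 + z + 228/169z².

Boundary: |R(x)|=1, x<0.
x=-0.62: |R|=0.8986
R=1: x+228/169x²=0 ⇒ x=−169/228=-0.7412; min R=1−1/(4·228/169)=0.8147>−1
Confirm numerically:
  x=-0.695: |R|=0.95666 <1
  x=-0.646: |R|=0.91701 <1
  x=-0.318: |R|=0.81843 <1
  x=-1.158: |R|=1.65111 >1
  x=-1.114: |R|=1.56024 >1
So |R|<1 on (-0.7412, 0).

z* = -0.7412.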